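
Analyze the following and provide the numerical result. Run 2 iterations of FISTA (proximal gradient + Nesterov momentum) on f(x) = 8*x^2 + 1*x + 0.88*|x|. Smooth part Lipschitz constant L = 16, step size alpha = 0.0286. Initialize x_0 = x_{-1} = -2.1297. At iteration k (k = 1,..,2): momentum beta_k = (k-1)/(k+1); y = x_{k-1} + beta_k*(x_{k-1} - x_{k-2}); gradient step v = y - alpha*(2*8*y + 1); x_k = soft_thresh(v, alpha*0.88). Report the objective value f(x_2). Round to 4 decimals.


FISTA on f(x) = 8*x^2 + 1*x + 0.88*|x|
L = 16, alpha = 0.0286
Iteration 1: beta = 0.0, y = -2.1297 + 0.0*(-2.1297 + 2.1297) = -2.1297
  grad(y) = -33.0752, v = y - alpha*grad = -1.1837
  prox(v) = soft_thresh(-1.1837, 0.0252) = -1.1586
Iteration 2: beta = 0.3333, y = -1.1586 + 0.3333*(-1.1586 + 2.1297) = -0.8349
  grad(y) = -12.358, v = y - alpha*grad = -0.4814
  prox(v) = soft_thresh(-0.4814, 0.0252) = -0.4563
f(x_2) = 8*(-0.4563)^2 + 1*(-0.4563) + 0.88*|-0.4563| = 1.6107


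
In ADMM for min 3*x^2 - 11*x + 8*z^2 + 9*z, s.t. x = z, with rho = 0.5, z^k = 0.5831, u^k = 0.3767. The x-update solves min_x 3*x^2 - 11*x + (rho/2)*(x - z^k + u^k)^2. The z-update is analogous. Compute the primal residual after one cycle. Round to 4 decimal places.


ADMM iteration with rho = 0.5, z^k = 0.5831, u^k = 0.3767
Step 1: x-update.
Minimize 3*x^2 - 11*x + (0.5/2)*(x - 0.5831 + 0.3767)^2
FOC: (2*3 + 0.5)*x = 11 + 0.5*(0.5831 - 0.3767)
x^{k+1} = 1.7082
Step 2: z-update.
Minimize 8*z^2 + 9*z + (0.5/2)*(1.7082 - z + 0.3767)^2
FOC: (2*8 + 0.5)*z = -9 + 0.5*(1.7082 + 0.3767)
z^{k+1} = -0.4823
Step 3: u-update.
u^{k+1} = 0.3767 + 1.7082 + 0.4823 = 2.5672
Step 4: Primal residual = |1.7082 + 0.4823| = 2.1905


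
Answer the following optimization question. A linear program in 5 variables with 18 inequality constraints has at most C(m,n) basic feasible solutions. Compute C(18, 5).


Each vertex corresponds to some choice of n active constraints out of m, so the number of vertices is at most C(m, n) = m! / (n!(m-n)!).
m = 18, n = 5
Numerator: 18 * 17 * 16 * 15 * 14
Denominator: 5! = 120
C(18, 5) = 8568


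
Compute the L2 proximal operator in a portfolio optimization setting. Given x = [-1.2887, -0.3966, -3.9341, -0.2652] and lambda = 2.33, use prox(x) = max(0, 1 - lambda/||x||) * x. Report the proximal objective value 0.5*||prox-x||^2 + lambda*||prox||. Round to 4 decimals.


Step 1: Compute ||x||.
||x|| = 4.1672
Step 2: Compute scaling factor.
scale = max(0, 1 - 2.33/4.1672) = 0.4409
Step 3: prox(x) = [-0.5682, -0.1748, -1.7344, -0.1169]
||prox(x)|| = 1.8372
Step 4: Proximal objective.
0.5*||prox-x||^2 = 2.7145
lambda*||prox|| = 4.2807
Total = 6.9951


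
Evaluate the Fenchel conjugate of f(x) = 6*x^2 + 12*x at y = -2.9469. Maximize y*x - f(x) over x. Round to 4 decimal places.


f*(y) = sup_x {y*x - a*x^2 - b*x} = sup_x {(y-b)*x - a*x^2}
FOC: (y - b) - 2a*x = 0 => x* = (y - b)/(2a)
x* = (-2.9469 - 12)/(2*6) = -1.2456
f*(-2.9469) = (y-b)^2/(4a) = (-2.9469 - 12)^2/(4*6)
= 223.4098/24 = 9.3087


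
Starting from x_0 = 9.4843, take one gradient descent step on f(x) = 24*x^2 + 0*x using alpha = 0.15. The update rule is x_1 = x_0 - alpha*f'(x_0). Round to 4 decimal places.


We compute the gradient at x_0 and apply the update.
f'(x) = 48*x + 0
f'(9.4843) = 48*9.4843 + 0 = 455.2464
x_1 = 9.4843 - 0.15*455.2464 = -58.8027


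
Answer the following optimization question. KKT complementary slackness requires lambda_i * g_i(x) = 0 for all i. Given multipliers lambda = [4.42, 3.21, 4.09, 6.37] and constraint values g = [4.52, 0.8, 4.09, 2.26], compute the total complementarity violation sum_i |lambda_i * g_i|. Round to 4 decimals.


KKT complementary slackness check:
lambda_1 * g_1 = 4.42 * 4.52 = 19.9784
lambda_2 * g_2 = 3.21 * 0.8 = 2.568
lambda_3 * g_3 = 4.09 * 4.09 = 16.7281
lambda_4 * g_4 = 6.37 * 2.26 = 14.3962
Total violation = 19.9784 + 2.568 + 16.7281 + 14.3962 = 53.6707


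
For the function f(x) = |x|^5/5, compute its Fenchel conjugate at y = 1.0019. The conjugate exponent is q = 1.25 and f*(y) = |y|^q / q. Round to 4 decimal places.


The conjugate exponent q satisfies 1/p + 1/q = 1.
p = 5, so q = 5/(5 - 1) = 1.25
|y|^q = 1.0019^1.25 = 1.0024
f*(1.0019) = 1.0024 / 1.25 = 0.8019


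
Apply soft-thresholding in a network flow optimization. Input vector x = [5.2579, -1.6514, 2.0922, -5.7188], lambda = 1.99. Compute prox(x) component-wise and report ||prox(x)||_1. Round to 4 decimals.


Soft-thresholding with lambda = 1.99:
prox(5.2579) = sign(5.2579)*max(|5.2579| - 1.99, 0) = 3.2679
prox(-1.6514) = sign(-1.6514)*max(|-1.6514| - 1.99, 0) = 0.0
prox(2.0922) = sign(2.0922)*max(|2.0922| - 1.99, 0) = 0.1022
prox(-5.7188) = sign(-5.7188)*max(|-5.7188| - 1.99, 0) = -3.7288
prox(x) = [3.2679, 0.0, 0.1022, -3.7288]
||prox(x)||_1 = 3.2679 + 0.0 + 0.1022 + 3.7288 = 7.0989


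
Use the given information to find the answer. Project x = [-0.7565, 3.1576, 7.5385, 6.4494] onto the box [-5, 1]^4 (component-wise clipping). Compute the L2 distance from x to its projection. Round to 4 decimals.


Project each component onto [-5, 1].
clip(-0.7565) = -0.7565, clip(3.1576) = 1.0, clip(7.5385) = 1.0, clip(6.4494) = 1.0
Projection = [-0.7565, 1.0, 1.0, 1.0]
Squared diffs: [0.0, 4.6552, 42.752, 29.696]
Distance = sqrt(77.1032) = 8.7808


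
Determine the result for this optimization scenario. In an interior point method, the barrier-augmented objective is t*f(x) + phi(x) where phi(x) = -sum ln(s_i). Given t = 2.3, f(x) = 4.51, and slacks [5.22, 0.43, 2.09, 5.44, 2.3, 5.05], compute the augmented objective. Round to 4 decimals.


Step 1: Compute log-barrier.
ln values: [1.6525, -0.844, 0.7372, 1.6938, 0.8329, 1.6194]
phi = -(1.6525 - 0.844 + 0.7372 + 1.6938 + 0.8329 + 1.6194) = -5.6918
Step 2: Compute augmented objective.
t*f(x) = 2.3*4.51 = 10.373
Total = 10.373 - 5.6918 = 4.6812


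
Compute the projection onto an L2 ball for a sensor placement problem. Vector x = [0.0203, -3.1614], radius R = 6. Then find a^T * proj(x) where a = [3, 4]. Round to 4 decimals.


Step 1: Compute ||x|| (intermediates to 6 decimals).
||x|| = sqrt(0.0203^2 + (-3.1614)^2) = 3.161465
Step 2: Project.
Since ||x|| <= R, proj = x (no scaling needed).
proj(x) = [0.0203, -3.1614]
Step 3: Dot product.
a^T * proj(x) = 3*0.0203 + 4*(-3.1614) = -12.5847


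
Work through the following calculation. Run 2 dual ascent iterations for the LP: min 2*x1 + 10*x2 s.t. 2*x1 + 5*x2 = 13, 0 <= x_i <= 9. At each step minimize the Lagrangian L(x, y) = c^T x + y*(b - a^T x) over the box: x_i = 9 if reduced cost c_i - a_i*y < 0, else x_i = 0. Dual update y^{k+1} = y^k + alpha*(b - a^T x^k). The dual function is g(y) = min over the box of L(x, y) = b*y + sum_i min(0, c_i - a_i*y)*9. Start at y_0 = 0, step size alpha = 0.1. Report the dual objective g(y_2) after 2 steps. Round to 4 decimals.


Dual ascent for LP: min 2*x1 + 10*x2, 2*x1 + 5*x2 = 13, 0 <= x_i <= 9
Step 1: y^k = 0.0, reduced costs: (2.0, 10.0)
  x^k = (0.0, 0.0), subgradient = b - a^T x = 13.0
  y^{k+1} = 0.0 + 0.1*13.0 = 1.3
Step 2: y^k = 1.3, reduced costs: (-0.6, 3.5)
  x^k = (9.0, 0.0), subgradient = b - a^T x = -5.0
  y^{k+1} = 1.3 + 0.1*-5.0 = 0.8
Dual objective at y_2 = 0.8: reduced costs (0.4, 6.0), box minimizer x = (0.0, 0.0)
g(y_2) = b*y + (c1 - a1*y)*x1 + (c2 - a2*y)*x2 = 13*0.8 + 0.4*0.0 + 6.0*0.0 = 10.4 + 0.0 + 0.0 = 10.4


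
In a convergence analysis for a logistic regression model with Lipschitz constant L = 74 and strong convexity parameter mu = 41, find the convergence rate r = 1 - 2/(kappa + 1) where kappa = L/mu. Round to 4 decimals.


Step 1: Compute the condition number.
kappa = L/mu = 74/41 = 1.8049
Step 2: Compute the convergence rate.
r = 1 - 2/(kappa + 1) = 1 - 2*mu/(L + mu) = (L - mu)/(L + mu) = 33/115 = 0.287


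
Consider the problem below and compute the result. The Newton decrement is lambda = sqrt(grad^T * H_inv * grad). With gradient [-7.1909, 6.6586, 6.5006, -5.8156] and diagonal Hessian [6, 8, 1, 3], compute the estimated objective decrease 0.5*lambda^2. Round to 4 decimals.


Step 1: H is diagonal, so H^(-1) * g = [-1.1985, 0.8323, 6.5006, -1.9385].
Step 2: g^T H^(-1) g = sum_i g_i^2 / H_ii
  = (-7.1909)^2/6 + (6.6586)^2/8 + (6.5006)^2/1 + (-5.8156)^2/3
  = 8.6182 + 5.5421 + 42.2578 + 11.2737 = 67.6918
Step 3: Objective decrease = 0.5 * g^T H^(-1) g = 33.8459


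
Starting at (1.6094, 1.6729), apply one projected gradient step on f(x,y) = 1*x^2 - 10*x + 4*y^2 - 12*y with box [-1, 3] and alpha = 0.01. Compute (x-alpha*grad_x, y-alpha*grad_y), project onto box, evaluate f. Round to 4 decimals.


Step 1: Compute gradient at (1.6094, 1.6729).
grad_x = 2*1*1.6094 - 10 = -6.7812
grad_y = 2*4*1.6729 - 12 = 1.3832
Step 2: Gradient step.
x_raw = 1.6094 - 0.01*-6.7812 = 1.6772
y_raw = 1.6729 - 0.01*1.3832 = 1.6591
Step 3: Project onto [-1, 3].
x_proj = clip(1.6772) = 1.6772
y_proj = clip(1.6591) = 1.6591
Step 4: Evaluate f.
f(1.6772, 1.6591) = -22.8579


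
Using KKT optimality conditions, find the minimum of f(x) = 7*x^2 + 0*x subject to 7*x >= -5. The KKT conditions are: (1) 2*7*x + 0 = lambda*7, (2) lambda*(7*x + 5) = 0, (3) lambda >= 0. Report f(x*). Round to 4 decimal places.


Step 1: Try lambda = 0 (constraint inactive).
Stationarity: 2*7*x + 0 = 0
x* = 0/(2*7) = 0.0
Check constraint: 7*0.0 = 0.0 >= -5 -- satisfied.
Step 2: Compute optimal value.
f(x*) = 7*0.0^2 + 0*0.0 = 0.0


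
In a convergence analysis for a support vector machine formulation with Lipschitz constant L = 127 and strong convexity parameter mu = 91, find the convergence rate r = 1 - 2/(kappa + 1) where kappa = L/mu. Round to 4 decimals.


Step 1: Compute the condition number.
kappa = L/mu = 127/91 = 1.3956
Step 2: Compute the convergence rate.
r = 1 - 2/(kappa + 1) = 1 - 2*mu/(L + mu) = (L - mu)/(L + mu) = 36/218 = 0.1651


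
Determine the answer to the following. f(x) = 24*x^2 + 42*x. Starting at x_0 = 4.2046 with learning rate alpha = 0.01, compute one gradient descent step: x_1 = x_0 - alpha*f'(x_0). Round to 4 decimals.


We compute the gradient at x_0 and apply the update.
f'(x) = 48*x + 42
f'(4.2046) = 48*4.2046 + 42 = 243.8208
x_1 = 4.2046 - 0.01*243.8208 = 1.7664


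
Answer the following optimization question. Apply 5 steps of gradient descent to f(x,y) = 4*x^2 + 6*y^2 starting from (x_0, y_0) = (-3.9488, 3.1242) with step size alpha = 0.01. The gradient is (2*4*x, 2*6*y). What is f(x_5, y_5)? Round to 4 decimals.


Gradient descent on f(x,y) = 4*x^2 + 6*y^2.
Starting point: (-3.9488, 3.1242), alpha = 0.01
Step 1: grad_x = 2*4*-3.9488 = -31.5904, grad_y = 2*6*3.1242 = 37.4904
  x_1 = -3.9488 - 0.01*-31.5904 = -3.6329
  y_1 = 3.1242 - 0.01*37.4904 = 2.7493
Step 2: grad_x = 2*4*-3.6329 = -29.0632, grad_y = 2*6*2.7493 = 32.9916
  x_2 = -3.6329 - 0.01*-29.0632 = -3.3423
  y_2 = 2.7493 - 0.01*32.9916 = 2.4194
Step 3: grad_x = 2*4*-3.3423 = -26.7381, grad_y = 2*6*2.4194 = 29.0326
  x_3 = -3.3423 - 0.01*-26.7381 = -3.0749
  y_3 = 2.4194 - 0.01*29.0326 = 2.1291
Step 4: grad_x = 2*4*-3.0749 = -24.5991, grad_y = 2*6*2.1291 = 25.5487
  x_4 = -3.0749 - 0.01*-24.5991 = -2.8289
  y_4 = 2.1291 - 0.01*25.5487 = 1.8736
Step 5: grad_x = 2*4*-2.8289 = -22.6311, grad_y = 2*6*1.8736 = 22.4828
  x_5 = -2.8289 - 0.01*-22.6311 = -2.6026
  y_5 = 1.8736 - 0.01*22.4828 = 1.6487
f(-2.6026, 1.6487) = 4*(-2.6026)^2 + 6*1.6487^2 = 43.4038


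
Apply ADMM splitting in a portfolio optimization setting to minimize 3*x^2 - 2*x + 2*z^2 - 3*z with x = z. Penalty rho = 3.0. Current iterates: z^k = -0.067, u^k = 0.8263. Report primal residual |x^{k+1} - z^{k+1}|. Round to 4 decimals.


ADMM iteration with rho = 3.0, z^k = -0.067, u^k = 0.8263
Step 1: x-update.
Minimize 3*x^2 - 2*x + (3.0/2)*(x + 0.067 + 0.8263)^2
FOC: (2*3 + 3.0)*x = 2 + 3.0*(-0.067 - 0.8263)
x^{k+1} = -0.0755
Step 2: z-update.
Minimize 2*z^2 - 3*z + (3.0/2)*(-0.0755 - z + 0.8263)^2
FOC: (2*2 + 3.0)*z = 3 + 3.0*(-0.0755 + 0.8263)
z^{k+1} = 0.7503
Step 3: u-update.
u^{k+1} = 0.8263 - 0.0755 - 0.7503 = 0.0004
Step 4: Primal residual = |-0.0755 - 0.7503| = 0.8259


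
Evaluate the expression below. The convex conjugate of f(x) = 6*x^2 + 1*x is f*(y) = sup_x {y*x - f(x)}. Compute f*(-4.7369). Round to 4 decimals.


f*(y) = sup_x {y*x - a*x^2 - b*x} = sup_x {(y-b)*x - a*x^2}
FOC: (y - b) - 2a*x = 0 => x* = (y - b)/(2a)
x* = (-4.7369 - 1)/(2*6) = -0.4781
f*(-4.7369) = (y-b)^2/(4a) = (-4.7369 - 1)^2/(4*6)
= 32.912/24 = 1.3713


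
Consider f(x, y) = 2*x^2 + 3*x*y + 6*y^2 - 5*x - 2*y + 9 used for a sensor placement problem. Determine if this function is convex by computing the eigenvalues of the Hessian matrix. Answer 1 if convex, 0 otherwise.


The Hessian of f(x,y) = 2*x^2 + 3*x*y + 6*y^2 - 5*x - 2*y + 9 is:
H = [[4, 3], [3, 12]]
Trace = 4 + 12 = 16
Determinant = 4*12 - (3)^2 = 39
Discriminant = (16)^2 - 4*39 = 100.0
Eigenvalues: lambda_1 = 3.0, lambda_2 = 13.0
The function is convex.

1


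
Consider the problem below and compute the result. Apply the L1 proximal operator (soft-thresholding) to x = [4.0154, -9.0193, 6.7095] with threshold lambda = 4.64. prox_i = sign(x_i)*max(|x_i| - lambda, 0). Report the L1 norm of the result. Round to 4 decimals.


Soft-thresholding with lambda = 4.64:
prox(4.0154) = sign(4.0154)*max(|4.0154| - 4.64, 0) = 0.0
prox(-9.0193) = sign(-9.0193)*max(|-9.0193| - 4.64, 0) = -4.3793
prox(6.7095) = sign(6.7095)*max(|6.7095| - 4.64, 0) = 2.0695
prox(x) = [0.0, -4.3793, 2.0695]
||prox(x)||_1 = 0.0 + 4.3793 + 2.0695 = 6.4488


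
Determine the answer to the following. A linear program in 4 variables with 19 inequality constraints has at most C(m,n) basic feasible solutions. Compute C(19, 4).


Each vertex corresponds to some choice of n active constraints out of m, so the number of vertices is at most C(m, n) = m! / (n!(m-n)!).
m = 19, n = 4
Numerator: 19 * 18 * 17 * 16
Denominator: 4! = 24
C(19, 4) = 3876


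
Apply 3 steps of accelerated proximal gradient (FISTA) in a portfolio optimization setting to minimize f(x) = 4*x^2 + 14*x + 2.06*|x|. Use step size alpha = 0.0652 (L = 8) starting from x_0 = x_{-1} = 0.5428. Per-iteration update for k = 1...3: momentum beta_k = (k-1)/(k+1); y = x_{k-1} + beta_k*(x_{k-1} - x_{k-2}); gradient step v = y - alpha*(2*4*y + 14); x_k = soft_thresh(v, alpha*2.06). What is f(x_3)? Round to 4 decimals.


FISTA on f(x) = 4*x^2 + 14*x + 2.06*|x|
L = 8, alpha = 0.0652
Iteration 1: beta = 0.0, y = 0.5428 + 0.0*(0.5428 - 0.5428) = 0.5428
  grad(y) = 18.3424, v = y - alpha*grad = -0.6531
  prox(v) = soft_thresh(-0.6531, 0.1343) = -0.5188
Iteration 2: beta = 0.3333, y = -0.5188 + 0.3333*(-0.5188 - 0.5428) = -0.8727
  grad(y) = 7.0185, v = y - alpha*grad = -1.3303
  prox(v) = soft_thresh(-1.3303, 0.1343) = -1.196
Iteration 3: beta = 0.5, y = -1.196 + 0.5*(-1.196 + 0.5188) = -1.5346
  grad(y) = 1.7235, v = y - alpha*grad = -1.6469
  prox(v) = soft_thresh(-1.6469, 0.1343) = -1.5126
f(x_3) = 4*(-1.5126)^2 + 14*(-1.5126) + 2.06*|-1.5126| = -8.9086


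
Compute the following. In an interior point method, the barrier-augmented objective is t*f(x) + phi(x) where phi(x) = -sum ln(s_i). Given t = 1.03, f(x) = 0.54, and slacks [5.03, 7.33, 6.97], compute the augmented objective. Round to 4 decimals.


Step 1: Compute log-barrier.
ln values: [1.6154, 1.992, 1.9416]
phi = -(1.6154 + 1.992 + 1.9416) = -5.549
Step 2: Compute augmented objective.
t*f(x) = 1.03*0.54 = 0.5562
Total = 0.5562 - 5.549 = -4.9928


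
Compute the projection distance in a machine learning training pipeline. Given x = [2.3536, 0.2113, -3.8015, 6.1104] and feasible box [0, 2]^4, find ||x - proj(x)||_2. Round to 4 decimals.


Project each component onto [0, 2].
clip(2.3536) = 2.0, clip(0.2113) = 0.2113, clip(-3.8015) = 0.0, clip(6.1104) = 2.0
Projection = [2.0, 0.2113, 0.0, 2.0]
Squared diffs: [0.125, 0.0, 14.4514, 16.8954]
Distance = sqrt(31.4718) = 5.61


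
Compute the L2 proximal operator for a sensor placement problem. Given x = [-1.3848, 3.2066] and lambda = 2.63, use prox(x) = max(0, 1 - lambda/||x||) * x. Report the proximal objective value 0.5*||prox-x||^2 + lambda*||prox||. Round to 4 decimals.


Step 1: Compute ||x||.
||x|| = 3.4928
Step 2: Compute scaling factor.
scale = max(0, 1 - 2.63/3.4928) = 0.247
Step 3: prox(x) = [-0.3421, 0.7921]
||prox(x)|| = 0.8628
Step 4: Proximal objective.
0.5*||prox-x||^2 = 3.4585
lambda*||prox|| = 2.2692
Total = 5.7277


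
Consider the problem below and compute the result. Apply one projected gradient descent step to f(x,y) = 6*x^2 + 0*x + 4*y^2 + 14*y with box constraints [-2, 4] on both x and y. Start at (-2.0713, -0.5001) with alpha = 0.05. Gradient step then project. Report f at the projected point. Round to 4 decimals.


Step 1: Compute gradient at (-2.0713, -0.5001).
grad_x = 2*6*-2.0713 + 0 = -24.8556
grad_y = 2*4*-0.5001 + 14 = 9.9992
Step 2: Gradient step.
x_raw = -2.0713 - 0.05*-24.8556 = -0.8285
y_raw = -0.5001 - 0.05*9.9992 = -1.0001
Step 3: Project onto [-2, 4].
x_proj = clip(-0.8285) = -0.8285
y_proj = clip(-1.0001) = -1.0001
Step 4: Evaluate f.
f(-0.8285, -1.0001) = -5.8817


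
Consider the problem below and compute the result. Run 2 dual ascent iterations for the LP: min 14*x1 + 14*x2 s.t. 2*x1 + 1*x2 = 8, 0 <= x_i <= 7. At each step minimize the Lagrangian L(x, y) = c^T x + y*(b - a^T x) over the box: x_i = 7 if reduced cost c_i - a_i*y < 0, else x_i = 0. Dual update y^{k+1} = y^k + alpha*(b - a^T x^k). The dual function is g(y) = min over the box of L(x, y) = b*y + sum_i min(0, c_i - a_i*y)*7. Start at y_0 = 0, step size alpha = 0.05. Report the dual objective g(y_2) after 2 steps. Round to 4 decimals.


Dual ascent for LP: min 14*x1 + 14*x2, 2*x1 + 1*x2 = 8, 0 <= x_i <= 7
Step 1: y^k = 0.0, reduced costs: (14.0, 14.0)
  x^k = (0.0, 0.0), subgradient = b - a^T x = 8.0
  y^{k+1} = 0.0 + 0.05*8.0 = 0.4
Step 2: y^k = 0.4, reduced costs: (13.2, 13.6)
  x^k = (0.0, 0.0), subgradient = b - a^T x = 8.0
  y^{k+1} = 0.4 + 0.05*8.0 = 0.8
Dual objective at y_2 = 0.8: reduced costs (12.4, 13.2), box minimizer x = (0.0, 0.0)
g(y_2) = b*y + (c1 - a1*y)*x1 + (c2 - a2*y)*x2 = 8*0.8 + 12.4*0.0 + 13.2*0.0 = 6.4 + 0.0 + 0.0 = 6.4


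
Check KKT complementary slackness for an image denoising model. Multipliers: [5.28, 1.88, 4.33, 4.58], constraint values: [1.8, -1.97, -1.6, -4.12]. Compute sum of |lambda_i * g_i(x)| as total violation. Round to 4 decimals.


KKT complementary slackness check:
lambda_1 * g_1 = 5.28 * 1.8 = 9.504
lambda_2 * g_2 = 1.88 * -1.97 = -3.7036
lambda_3 * g_3 = 4.33 * -1.6 = -6.928
lambda_4 * g_4 = 4.58 * -4.12 = -18.8696
Total violation = 9.504 + 3.7036 + 6.928 + 18.8696 = 39.0052


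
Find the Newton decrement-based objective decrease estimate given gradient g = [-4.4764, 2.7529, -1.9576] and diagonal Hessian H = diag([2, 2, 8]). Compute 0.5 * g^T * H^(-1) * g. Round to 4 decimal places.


Step 1: H is diagonal, so H^(-1) * g = [-2.2382, 1.3765, -0.2447].
Step 2: g^T H^(-1) g = sum_i g_i^2 / H_ii
  = (-4.4764)^2/2 + (2.7529)^2/2 + (-1.9576)^2/8
  = 10.0191 + 3.7892 + 0.479 = 14.2873
Step 3: Objective decrease = 0.5 * g^T H^(-1) g = 7.1437


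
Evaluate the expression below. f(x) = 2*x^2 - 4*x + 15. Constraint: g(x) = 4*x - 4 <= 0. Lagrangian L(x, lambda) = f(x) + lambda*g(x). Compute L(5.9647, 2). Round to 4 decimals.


Step 1: Evaluate f(x).
f(5.9647) = 2*5.9647^2 - 4*5.9647 + 15 = 62.2965
Step 2: Evaluate g(x).
g(5.9647) = 4*5.9647 - 4 = 19.8588
Step 3: Compute Lagrangian.
L = 62.2965 + 2*19.8588 = 102.0141


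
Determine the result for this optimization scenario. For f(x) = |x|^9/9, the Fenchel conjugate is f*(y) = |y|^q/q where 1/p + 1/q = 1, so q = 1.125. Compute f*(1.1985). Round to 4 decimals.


The conjugate exponent q satisfies 1/p + 1/q = 1.
p = 9, so q = 9/(9 - 1) = 1.125
|y|^q = 1.1985^1.125 = 1.2259
f*(1.1985) = 1.2259 / 1.125 = 1.0897


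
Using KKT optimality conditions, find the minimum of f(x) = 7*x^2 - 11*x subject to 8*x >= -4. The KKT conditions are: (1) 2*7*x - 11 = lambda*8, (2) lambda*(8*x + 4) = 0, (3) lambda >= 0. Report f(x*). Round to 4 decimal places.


Step 1: Try lambda = 0 (constraint inactive).
Stationarity: 2*7*x - 11 = 0
x* = 11/(2*7) = 11/14 = 0.7857 (rounded; the exact value 11/14 is used below)
Check constraint: 8*0.7857 = 6.2856 >= -4 -- satisfied.
Step 2: Compute optimal value.
f(x*) = 7*(11/14)^2 - 11*(11/14) = -4.3214


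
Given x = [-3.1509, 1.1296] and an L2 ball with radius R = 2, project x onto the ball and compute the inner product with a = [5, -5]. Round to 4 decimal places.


Step 1: Compute ||x|| (intermediates to 6 decimals).
||x|| = sqrt((-3.1509)^2 + 1.1296^2) = 3.347263
Step 2: Project.
Since ||x|| > R, scale = R/||x|| = 2/3.347263 = 0.597503, proj(x) = scale * x
proj(x) = [-1.882672, 0.674939]
Step 3: Dot product.
a^T * proj(x) = 5*(-1.882672) - 5*0.674939 = -12.7881


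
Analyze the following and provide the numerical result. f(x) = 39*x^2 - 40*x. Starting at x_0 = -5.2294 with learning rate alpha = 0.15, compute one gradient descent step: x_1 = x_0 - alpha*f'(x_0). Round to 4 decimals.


We compute the gradient at x_0 and apply the update.
f'(x) = 78*x - 40
f'(-5.2294) = 78*-5.2294 - 40 = -447.8932
x_1 = -5.2294 - 0.15*-447.8932 = 61.9546


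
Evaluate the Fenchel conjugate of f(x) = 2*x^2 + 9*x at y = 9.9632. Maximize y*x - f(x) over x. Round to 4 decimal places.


f*(y) = sup_x {y*x - a*x^2 - b*x} = sup_x {(y-b)*x - a*x^2}
FOC: (y - b) - 2a*x = 0 => x* = (y - b)/(2a)
x* = (9.9632 - 9)/(2*2) = 0.2408
f*(9.9632) = (y-b)^2/(4a) = (9.9632 - 9)^2/(4*2)
= 0.9278/8 = 0.116


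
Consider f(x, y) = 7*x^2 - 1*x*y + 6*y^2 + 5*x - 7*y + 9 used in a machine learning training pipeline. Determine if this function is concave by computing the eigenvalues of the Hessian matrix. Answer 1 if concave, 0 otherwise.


The Hessian of f(x,y) = 7*x^2 - 1*x*y + 6*y^2 + 5*x - 7*y + 9 is:
H = [[14, -1], [-1, 12]]
Trace = 14 + 12 = 26
Determinant = 14*12 - (-1)^2 = 167
Discriminant = (26)^2 - 4*167 = 8.0
Eigenvalues: lambda_1 = 11.5858, lambda_2 = 14.4142
The function is not concave.

0


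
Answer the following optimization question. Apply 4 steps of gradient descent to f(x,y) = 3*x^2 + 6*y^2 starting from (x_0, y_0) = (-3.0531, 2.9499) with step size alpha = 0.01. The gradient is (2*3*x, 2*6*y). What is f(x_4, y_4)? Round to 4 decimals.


Gradient descent on f(x,y) = 3*x^2 + 6*y^2.
Starting point: (-3.0531, 2.9499), alpha = 0.01
Step 1: grad_x = 2*3*-3.0531 = -18.3186, grad_y = 2*6*2.9499 = 35.3988
  x_1 = -3.0531 - 0.01*-18.3186 = -2.8699
  y_1 = 2.9499 - 0.01*35.3988 = 2.5959
Step 2: grad_x = 2*3*-2.8699 = -17.2195, grad_y = 2*6*2.5959 = 31.1509
  x_2 = -2.8699 - 0.01*-17.2195 = -2.6977
  y_2 = 2.5959 - 0.01*31.1509 = 2.2844
Step 3: grad_x = 2*3*-2.6977 = -16.1863, grad_y = 2*6*2.2844 = 27.4128
  x_3 = -2.6977 - 0.01*-16.1863 = -2.5359
  y_3 = 2.2844 - 0.01*27.4128 = 2.0103
Step 4: grad_x = 2*3*-2.5359 = -15.2151, grad_y = 2*6*2.0103 = 24.1233
  x_4 = -2.5359 - 0.01*-15.2151 = -2.3837
  y_4 = 2.0103 - 0.01*24.1233 = 1.769
f(-2.3837, 1.769) = 3*(-2.3837)^2 + 6*1.769^2 = 35.8232


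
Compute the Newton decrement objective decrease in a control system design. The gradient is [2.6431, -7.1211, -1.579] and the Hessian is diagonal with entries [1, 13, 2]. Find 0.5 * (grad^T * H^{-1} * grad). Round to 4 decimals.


Step 1: H is diagonal, so H^(-1) * g = [2.6431, -0.5478, -0.7895].
Step 2: g^T H^(-1) g = sum_i g_i^2 / H_ii
  = (2.6431)^2/1 + (-7.1211)^2/13 + (-1.579)^2/2
  = 6.986 + 3.9008 + 1.2466 = 12.1334
Step 3: Objective decrease = 0.5 * g^T H^(-1) g = 6.0667


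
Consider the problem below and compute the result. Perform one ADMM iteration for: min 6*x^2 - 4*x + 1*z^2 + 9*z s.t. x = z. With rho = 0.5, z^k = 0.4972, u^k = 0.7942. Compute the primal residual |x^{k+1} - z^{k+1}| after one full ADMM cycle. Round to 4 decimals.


ADMM iteration with rho = 0.5, z^k = 0.4972, u^k = 0.7942
Step 1: x-update.
Minimize 6*x^2 - 4*x + (0.5/2)*(x - 0.4972 + 0.7942)^2
FOC: (2*6 + 0.5)*x = 4 + 0.5*(0.4972 - 0.7942)
x^{k+1} = 0.3081
Step 2: z-update.
Minimize 1*z^2 + 9*z + (0.5/2)*(0.3081 - z + 0.7942)^2
FOC: (2*1 + 0.5)*z = -9 + 0.5*(0.3081 + 0.7942)
z^{k+1} = -3.3795
Step 3: u-update.
u^{k+1} = 0.7942 + 0.3081 + 3.3795 = 4.4819
Step 4: Primal residual = |0.3081 + 3.3795| = 3.6877


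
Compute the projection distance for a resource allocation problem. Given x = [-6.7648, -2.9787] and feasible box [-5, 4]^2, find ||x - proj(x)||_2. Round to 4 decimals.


Project each component onto [-5, 4].
clip(-6.7648) = -5.0, clip(-2.9787) = -2.9787
Projection = [-5.0, -2.9787]
Squared diffs: [3.1145, 0.0]
Distance = sqrt(3.1145) = 1.7648


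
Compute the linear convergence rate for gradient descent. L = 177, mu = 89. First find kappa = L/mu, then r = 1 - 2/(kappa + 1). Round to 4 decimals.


Step 1: Compute the condition number.
kappa = L/mu = 177/89 = 1.9888
Step 2: Compute the convergence rate.
r = 1 - 2/(kappa + 1) = 1 - 2*mu/(L + mu) = (L - mu)/(L + mu) = 88/266 = 0.3308


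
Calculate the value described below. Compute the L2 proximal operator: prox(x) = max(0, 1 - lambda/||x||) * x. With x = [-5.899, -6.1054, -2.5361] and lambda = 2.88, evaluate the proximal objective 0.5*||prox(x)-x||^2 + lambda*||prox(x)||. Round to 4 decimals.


Step 1: Compute ||x||.
||x|| = 8.8604
Step 2: Compute scaling factor.
scale = max(0, 1 - 2.88/8.8604) = 0.675
Step 3: prox(x) = [-3.9816, -4.1209, -1.7118]
||prox(x)|| = 5.9804
Step 4: Proximal objective.
0.5*||prox-x||^2 = 4.1472
lambda*||prox|| = 17.2236
Total = 21.3706


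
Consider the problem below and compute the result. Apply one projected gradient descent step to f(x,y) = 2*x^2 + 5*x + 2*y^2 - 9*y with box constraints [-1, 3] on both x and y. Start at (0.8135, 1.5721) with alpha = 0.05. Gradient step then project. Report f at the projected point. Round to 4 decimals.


Step 1: Compute gradient at (0.8135, 1.5721).
grad_x = 2*2*0.8135 + 5 = 8.254
grad_y = 2*2*1.5721 - 9 = -2.7116
Step 2: Gradient step.
x_raw = 0.8135 - 0.05*8.254 = 0.4008
y_raw = 1.5721 - 0.05*-2.7116 = 1.7077
Step 3: Project onto [-1, 3].
x_proj = clip(0.4008) = 0.4008
y_proj = clip(1.7077) = 1.7077
Step 4: Evaluate f.
f(0.4008, 1.7077) = -7.2115


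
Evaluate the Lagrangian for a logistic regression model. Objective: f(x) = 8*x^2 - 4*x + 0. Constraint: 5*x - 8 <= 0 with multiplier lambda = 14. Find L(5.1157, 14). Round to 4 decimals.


Step 1: Evaluate f(x).
f(5.1157) = 8*5.1157^2 - 4*5.1157 + 0 = 188.9003
Step 2: Evaluate g(x).
g(5.1157) = 5*5.1157 - 8 = 17.5785
Step 3: Compute Lagrangian.
L = 188.9003 + 14*17.5785 = 434.9993


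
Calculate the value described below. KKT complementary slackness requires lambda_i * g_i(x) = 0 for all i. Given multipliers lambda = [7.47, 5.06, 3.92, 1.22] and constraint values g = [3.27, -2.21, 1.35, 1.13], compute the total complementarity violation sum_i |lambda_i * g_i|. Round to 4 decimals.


KKT complementary slackness check:
lambda_1 * g_1 = 7.47 * 3.27 = 24.4269
lambda_2 * g_2 = 5.06 * -2.21 = -11.1826
lambda_3 * g_3 = 3.92 * 1.35 = 5.292
lambda_4 * g_4 = 1.22 * 1.13 = 1.3786
Total violation = 24.4269 + 11.1826 + 5.292 + 1.3786 = 42.2801


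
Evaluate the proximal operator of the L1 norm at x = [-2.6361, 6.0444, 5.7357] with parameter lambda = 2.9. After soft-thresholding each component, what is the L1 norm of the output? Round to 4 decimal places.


Soft-thresholding with lambda = 2.9:
prox(-2.6361) = sign(-2.6361)*max(|-2.6361| - 2.9, 0) = 0.0
prox(6.0444) = sign(6.0444)*max(|6.0444| - 2.9, 0) = 3.1444
prox(5.7357) = sign(5.7357)*max(|5.7357| - 2.9, 0) = 2.8357
prox(x) = [0.0, 3.1444, 2.8357]
||prox(x)||_1 = 0.0 + 3.1444 + 2.8357 = 5.9801


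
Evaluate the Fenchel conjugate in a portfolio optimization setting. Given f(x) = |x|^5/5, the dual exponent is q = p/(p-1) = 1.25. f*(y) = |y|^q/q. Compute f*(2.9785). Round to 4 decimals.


The conjugate exponent q satisfies 1/p + 1/q = 1.
p = 5, so q = 5/(5 - 1) = 1.25
|y|^q = 2.9785^1.25 = 3.9129
f*(2.9785) = 3.9129 / 1.25 = 3.1303


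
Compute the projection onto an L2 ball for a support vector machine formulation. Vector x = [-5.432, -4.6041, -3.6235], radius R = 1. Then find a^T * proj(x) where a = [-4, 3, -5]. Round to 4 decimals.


Step 1: Compute ||x|| (intermediates to 6 decimals).
||x|| = sqrt((-5.432)^2 + (-4.6041)^2 + (-3.6235)^2) = 7.989625
Step 2: Project.
Since ||x|| > R, scale = R/||x|| = 1/7.989625 = 0.125162, proj(x) = scale * x
proj(x) = [-0.67988, -0.576258, -0.453525]
Step 3: Dot product.
a^T * proj(x) = -4*(-0.67988) + 3*(-0.576258) - 5*(-0.453525) = 3.2584


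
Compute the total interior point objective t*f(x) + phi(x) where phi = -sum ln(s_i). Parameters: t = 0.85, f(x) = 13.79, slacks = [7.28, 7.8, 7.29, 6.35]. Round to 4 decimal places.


Step 1: Compute log-barrier.
ln values: [1.9851, 2.0541, 1.9865, 1.8485]
phi = -(1.9851 + 2.0541 + 1.9865 + 1.8485) = -7.8742
Step 2: Compute augmented objective.
t*f(x) = 0.85*13.79 = 11.7215
Total = 11.7215 - 7.8742 = 3.8473


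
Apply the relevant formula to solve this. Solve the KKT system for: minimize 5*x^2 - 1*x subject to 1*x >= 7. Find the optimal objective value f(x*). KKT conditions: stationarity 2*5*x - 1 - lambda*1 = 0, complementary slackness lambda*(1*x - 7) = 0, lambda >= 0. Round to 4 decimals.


Step 1: Try lambda = 0 (constraint inactive).
x_unc = 1/(2*5) = 0.1
Check: 1*0.1 = 0.1 < 7 -- violated!
Step 2: Constraint must be active: 1*x = 7
x* = 7/1 = 7.0
lambda = (2*5*7.0 - 1)/1 = 69.0
Step 3: Compute optimal value.
f(x*) = 5*7.0^2 - 1*7.0 = 238.0


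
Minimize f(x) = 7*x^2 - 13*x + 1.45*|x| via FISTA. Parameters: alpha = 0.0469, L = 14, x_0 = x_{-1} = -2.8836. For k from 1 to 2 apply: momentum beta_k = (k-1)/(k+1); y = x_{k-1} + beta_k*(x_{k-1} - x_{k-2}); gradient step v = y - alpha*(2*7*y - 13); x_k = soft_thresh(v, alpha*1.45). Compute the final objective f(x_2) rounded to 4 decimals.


FISTA on f(x) = 7*x^2 - 13*x + 1.45*|x|
L = 14, alpha = 0.0469
Iteration 1: beta = 0.0, y = -2.8836 + 0.0*(-2.8836 + 2.8836) = -2.8836
  grad(y) = -53.3704, v = y - alpha*grad = -0.3805
  prox(v) = soft_thresh(-0.3805, 0.068) = -0.3125
Iteration 2: beta = 0.3333, y = -0.3125 + 0.3333*(-0.3125 + 2.8836) = 0.5445
  grad(y) = -5.377, v = y - alpha*grad = 0.7967
  prox(v) = soft_thresh(0.7967, 0.068) = 0.7287
f(x_2) = 7*0.7287^2 - 13*0.7287 + 1.45*|0.7287| = -4.6994


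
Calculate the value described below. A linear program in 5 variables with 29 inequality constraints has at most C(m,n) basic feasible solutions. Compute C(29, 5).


Each vertex corresponds to some choice of n active constraints out of m, so the number of vertices is at most C(m, n) = m! / (n!(m-n)!).
m = 29, n = 5
Numerator: 29 * 28 * 27 * 26 * 25
Denominator: 5! = 120
C(29, 5) = 118755


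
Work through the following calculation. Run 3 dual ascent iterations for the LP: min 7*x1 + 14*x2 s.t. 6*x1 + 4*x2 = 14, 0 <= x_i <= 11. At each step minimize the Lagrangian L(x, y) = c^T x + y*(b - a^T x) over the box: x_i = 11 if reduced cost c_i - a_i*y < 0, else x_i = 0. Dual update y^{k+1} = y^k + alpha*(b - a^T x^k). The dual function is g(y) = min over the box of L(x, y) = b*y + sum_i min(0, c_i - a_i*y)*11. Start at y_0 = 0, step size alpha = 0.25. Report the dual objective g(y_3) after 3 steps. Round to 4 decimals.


Dual ascent for LP: min 7*x1 + 14*x2, 6*x1 + 4*x2 = 14, 0 <= x_i <= 11
Step 1: y^k = 0.0, reduced costs: (7.0, 14.0)
  x^k = (0.0, 0.0), subgradient = b - a^T x = 14.0
  y^{k+1} = 0.0 + 0.25*14.0 = 3.5
Step 2: y^k = 3.5, reduced costs: (-14.0, 0.0)
  x^k = (11.0, 0.0), subgradient = b - a^T x = -52.0
  y^{k+1} = 3.5 + 0.25*-52.0 = -9.5
Step 3: y^k = -9.5, reduced costs: (64.0, 52.0)
  x^k = (0.0, 0.0), subgradient = b - a^T x = 14.0
  y^{k+1} = -9.5 + 0.25*14.0 = -6.0
Dual objective at y_3 = -6.0: reduced costs (43.0, 38.0), box minimizer x = (0.0, 0.0)
g(y_3) = b*y + (c1 - a1*y)*x1 + (c2 - a2*y)*x2 = 14*(-6.0) + 43.0*0.0 + 38.0*0.0 = -84.0 + 0.0 + 0.0 = -84.0


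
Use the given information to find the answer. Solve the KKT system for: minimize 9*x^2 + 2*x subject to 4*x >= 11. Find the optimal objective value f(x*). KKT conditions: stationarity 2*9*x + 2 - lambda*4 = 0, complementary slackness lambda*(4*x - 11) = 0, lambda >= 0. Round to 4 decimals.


Step 1: Try lambda = 0 (constraint inactive).
x_unc = -2/(2*9) = -0.1111
Check: 4*-0.1111 = -0.4444 < 11 -- violated!
Step 2: Constraint must be active: 4*x = 11
x* = 11/4 = 2.75
lambda = (2*9*2.75 + 2)/4 = 12.875
Step 3: Compute optimal value.
f(x*) = 9*2.75^2 + 2*2.75 = 73.5625


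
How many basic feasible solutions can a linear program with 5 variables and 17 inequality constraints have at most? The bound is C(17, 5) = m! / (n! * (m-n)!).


Each vertex corresponds to some choice of n active constraints out of m, so the number of vertices is at most C(m, n) = m! / (n!(m-n)!).
m = 17, n = 5
Numerator: 17 * 16 * 15 * 14 * 13
Denominator: 5! = 120
C(17, 5) = 6188


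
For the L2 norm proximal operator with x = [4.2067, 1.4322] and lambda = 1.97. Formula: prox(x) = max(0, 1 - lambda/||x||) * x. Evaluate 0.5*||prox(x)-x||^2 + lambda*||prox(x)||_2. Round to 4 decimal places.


Step 1: Compute ||x||.
||x|| = 4.4438
Step 2: Compute scaling factor.
scale = max(0, 1 - 1.97/4.4438) = 0.5567
Step 3: prox(x) = [2.3418, 0.7973]
||prox(x)|| = 2.4738
Step 4: Proximal objective.
0.5*||prox-x||^2 = 1.9405
lambda*||prox|| = 4.8734
Total = 6.8139


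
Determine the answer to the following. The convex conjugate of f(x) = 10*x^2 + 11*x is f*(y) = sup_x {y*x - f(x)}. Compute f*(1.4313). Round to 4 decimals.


f*(y) = sup_x {y*x - a*x^2 - b*x} = sup_x {(y-b)*x - a*x^2}
FOC: (y - b) - 2a*x = 0 => x* = (y - b)/(2a)
x* = (1.4313 - 11)/(2*10) = -0.4784
f*(1.4313) = (y-b)^2/(4a) = (1.4313 - 11)^2/(4*10)
= 91.56/40 = 2.289


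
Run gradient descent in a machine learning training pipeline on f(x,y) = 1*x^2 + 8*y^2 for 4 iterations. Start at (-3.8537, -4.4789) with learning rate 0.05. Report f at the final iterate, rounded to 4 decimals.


Gradient descent on f(x,y) = 1*x^2 + 8*y^2.
Starting point: (-3.8537, -4.4789), alpha = 0.05
Step 1: grad_x = 2*1*-3.8537 = -7.7074, grad_y = 2*8*-4.4789 = -71.6624
  x_1 = -3.8537 - 0.05*-7.7074 = -3.4683
  y_1 = -4.4789 - 0.05*-71.6624 = -0.8958
Step 2: grad_x = 2*1*-3.4683 = -6.9367, grad_y = 2*8*-0.8958 = -14.3325
  x_2 = -3.4683 - 0.05*-6.9367 = -3.1215
  y_2 = -0.8958 - 0.05*-14.3325 = -0.1792
Step 3: grad_x = 2*1*-3.1215 = -6.243, grad_y = 2*8*-0.1792 = -2.8665
  x_3 = -3.1215 - 0.05*-6.243 = -2.8093
  y_3 = -0.1792 - 0.05*-2.8665 = -0.0358
Step 4: grad_x = 2*1*-2.8093 = -5.6187, grad_y = 2*8*-0.0358 = -0.5733
  x_4 = -2.8093 - 0.05*-5.6187 = -2.5284
  y_4 = -0.0358 - 0.05*-0.5733 = -0.0072
f(-2.5284, -0.0072) = 1*(-2.5284)^2 + 8*(-0.0072)^2 = 6.3933


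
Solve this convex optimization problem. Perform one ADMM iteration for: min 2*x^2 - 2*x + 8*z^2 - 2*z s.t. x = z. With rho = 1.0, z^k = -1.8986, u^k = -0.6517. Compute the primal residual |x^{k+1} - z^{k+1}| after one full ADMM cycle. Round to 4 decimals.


ADMM iteration with rho = 1.0, z^k = -1.8986, u^k = -0.6517
Step 1: x-update.
Minimize 2*x^2 - 2*x + (1.0/2)*(x + 1.8986 - 0.6517)^2
FOC: (2*2 + 1.0)*x = 2 + 1.0*(-1.8986 + 0.6517)
x^{k+1} = 0.1506
Step 2: z-update.
Minimize 8*z^2 - 2*z + (1.0/2)*(0.1506 - z - 0.6517)^2
FOC: (2*8 + 1.0)*z = 2 + 1.0*(0.1506 - 0.6517)
z^{k+1} = 0.0882
Step 3: u-update.
u^{k+1} = -0.6517 + 0.1506 - 0.0882 = -0.5893
Step 4: Primal residual = |0.1506 - 0.0882| = 0.0624


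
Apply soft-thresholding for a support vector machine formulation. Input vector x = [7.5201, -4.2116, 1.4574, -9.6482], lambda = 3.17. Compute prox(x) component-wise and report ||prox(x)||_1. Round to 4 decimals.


Soft-thresholding with lambda = 3.17:
prox(7.5201) = sign(7.5201)*max(|7.5201| - 3.17, 0) = 4.3501
prox(-4.2116) = sign(-4.2116)*max(|-4.2116| - 3.17, 0) = -1.0416
prox(1.4574) = sign(1.4574)*max(|1.4574| - 3.17, 0) = 0.0
prox(-9.6482) = sign(-9.6482)*max(|-9.6482| - 3.17, 0) = -6.4782
prox(x) = [4.3501, -1.0416, 0.0, -6.4782]
||prox(x)||_1 = 4.3501 + 1.0416 + 0.0 + 6.4782 = 11.8699


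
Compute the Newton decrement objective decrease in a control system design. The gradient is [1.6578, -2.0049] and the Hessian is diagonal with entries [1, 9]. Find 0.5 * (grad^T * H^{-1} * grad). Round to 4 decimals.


Step 1: H is diagonal, so H^(-1) * g = [1.6578, -0.2228].
Step 2: g^T H^(-1) g = sum_i g_i^2 / H_ii
  = (1.6578)^2/1 + (-2.0049)^2/9
  = 2.7483 + 0.4466 = 3.1949
Step 3: Objective decrease = 0.5 * g^T H^(-1) g = 1.5975


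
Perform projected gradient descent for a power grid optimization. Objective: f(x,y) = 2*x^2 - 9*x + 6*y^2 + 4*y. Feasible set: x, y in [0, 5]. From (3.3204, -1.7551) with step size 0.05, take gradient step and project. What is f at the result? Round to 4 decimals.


Step 1: Compute gradient at (3.3204, -1.7551).
grad_x = 2*2*3.3204 - 9 = 4.2816
grad_y = 2*6*-1.7551 + 4 = -17.0612
Step 2: Gradient step.
x_raw = 3.3204 - 0.05*4.2816 = 3.1063
y_raw = -1.7551 - 0.05*-17.0612 = -0.902
Step 3: Project onto [0, 5].
x_proj = clip(3.1063) = 3.1063
y_proj = clip(-0.902) = 0.0
Step 4: Evaluate f.
f(3.1063, 0.0) = -8.6584


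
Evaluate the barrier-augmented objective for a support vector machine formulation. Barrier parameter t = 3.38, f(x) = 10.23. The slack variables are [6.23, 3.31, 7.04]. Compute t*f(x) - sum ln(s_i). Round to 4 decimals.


Step 1: Compute log-barrier.
ln values: [1.8294, 1.1969, 1.9516]
phi = -(1.8294 + 1.1969 + 1.9516) = -4.9779
Step 2: Compute augmented objective.
t*f(x) = 3.38*10.23 = 34.5774
Total = 34.5774 - 4.9779 = 29.5995


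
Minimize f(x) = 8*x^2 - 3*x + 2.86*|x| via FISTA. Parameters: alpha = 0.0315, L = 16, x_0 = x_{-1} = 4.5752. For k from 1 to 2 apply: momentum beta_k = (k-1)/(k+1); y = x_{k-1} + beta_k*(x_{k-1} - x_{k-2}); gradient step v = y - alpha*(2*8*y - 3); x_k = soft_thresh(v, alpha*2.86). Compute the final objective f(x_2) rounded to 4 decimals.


FISTA on f(x) = 8*x^2 - 3*x + 2.86*|x|
L = 16, alpha = 0.0315
Iteration 1: beta = 0.0, y = 4.5752 + 0.0*(4.5752 - 4.5752) = 4.5752
  grad(y) = 70.2032, v = y - alpha*grad = 2.3638
  prox(v) = soft_thresh(2.3638, 0.0901) = 2.2737
Iteration 2: beta = 0.3333, y = 2.2737 + 0.3333*(2.2737 - 4.5752) = 1.5065
  grad(y) = 21.1047, v = y - alpha*grad = 0.8417
  prox(v) = soft_thresh(0.8417, 0.0901) = 0.7517
f(x_2) = 8*0.7517^2 - 3*0.7517 + 2.86*|0.7517| = 4.4147


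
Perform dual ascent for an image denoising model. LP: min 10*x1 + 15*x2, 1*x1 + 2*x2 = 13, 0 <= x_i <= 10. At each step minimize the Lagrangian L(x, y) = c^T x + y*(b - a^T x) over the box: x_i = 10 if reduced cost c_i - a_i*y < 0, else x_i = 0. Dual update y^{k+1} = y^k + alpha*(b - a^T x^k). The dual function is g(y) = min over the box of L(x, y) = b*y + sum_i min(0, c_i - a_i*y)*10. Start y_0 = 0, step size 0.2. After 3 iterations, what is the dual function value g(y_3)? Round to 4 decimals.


Dual ascent for LP: min 10*x1 + 15*x2, 1*x1 + 2*x2 = 13, 0 <= x_i <= 10
Step 1: y^k = 0.0, reduced costs: (10.0, 15.0)
  x^k = (0.0, 0.0), subgradient = b - a^T x = 13.0
  y^{k+1} = 0.0 + 0.2*13.0 = 2.6
Step 2: y^k = 2.6, reduced costs: (7.4, 9.8)
  x^k = (0.0, 0.0), subgradient = b - a^T x = 13.0
  y^{k+1} = 2.6 + 0.2*13.0 = 5.2
Step 3: y^k = 5.2, reduced costs: (4.8, 4.6)
  x^k = (0.0, 0.0), subgradient = b - a^T x = 13.0
  y^{k+1} = 5.2 + 0.2*13.0 = 7.8
Dual objective at y_3 = 7.8: reduced costs (2.2, -0.6), box minimizer x = (0.0, 10.0)
g(y_3) = b*y + (c1 - a1*y)*x1 + (c2 - a2*y)*x2 = 13*7.8 + 2.2*0.0 + (-0.6)*10.0 = 101.4 + 0.0 - 6.0 = 95.4


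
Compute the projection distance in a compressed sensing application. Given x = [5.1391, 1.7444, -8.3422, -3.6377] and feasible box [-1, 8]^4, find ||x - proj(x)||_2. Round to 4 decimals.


Project each component onto [-1, 8].
clip(5.1391) = 5.1391, clip(1.7444) = 1.7444, clip(-8.3422) = -1.0, clip(-3.6377) = -1.0
Projection = [5.1391, 1.7444, -1.0, -1.0]
Squared diffs: [0.0, 0.0, 53.9079, 6.9575]
Distance = sqrt(60.8654) = 7.8016


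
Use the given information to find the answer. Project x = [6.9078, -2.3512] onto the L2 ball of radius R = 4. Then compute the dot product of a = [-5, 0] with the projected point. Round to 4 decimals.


Step 1: Compute ||x|| (intermediates to 6 decimals).
||x|| = sqrt(6.9078^2 + (-2.3512)^2) = 7.296975
Step 2: Project.
Since ||x|| > R, scale = R/||x|| = 4/7.296975 = 0.548172, proj(x) = scale * x
proj(x) = [3.786663, -1.288862]
Step 3: Dot product.
a^T * proj(x) = -5*3.786663 + 0*(-1.288862) = -18.9333
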